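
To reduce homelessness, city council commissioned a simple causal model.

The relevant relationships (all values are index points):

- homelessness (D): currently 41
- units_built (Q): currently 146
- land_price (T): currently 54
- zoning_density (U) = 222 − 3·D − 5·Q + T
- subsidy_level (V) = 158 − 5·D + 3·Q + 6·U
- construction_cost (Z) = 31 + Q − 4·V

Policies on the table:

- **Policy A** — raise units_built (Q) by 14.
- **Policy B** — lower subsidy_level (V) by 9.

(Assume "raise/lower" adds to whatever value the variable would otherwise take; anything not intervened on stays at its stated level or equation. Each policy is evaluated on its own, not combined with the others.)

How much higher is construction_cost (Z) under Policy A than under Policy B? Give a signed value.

Policy A (Q + 14):
  D = 41
  Q = 146 + 14 = 160
  T = 54
  U = 222 − 3·41 − 5·160 + 54 = -647
  V = 158 − 5·41 + 3·160 + 6·(-647) = -3449
  Z = 31 + 160 − 4·(-3449) = 13987
Policy B (V − 9):
  D = 41
  Q = 146
  T = 54
  U = 222 − 3·41 − 5·146 + 54 = -577
  V = 158 − 5·41 + 3·146 + 6·(-577) (−9 from intervention) = -3080
  Z = 31 + 146 − 4·(-3080) = 12497
Z: 13987 − 12497 = 1490

1490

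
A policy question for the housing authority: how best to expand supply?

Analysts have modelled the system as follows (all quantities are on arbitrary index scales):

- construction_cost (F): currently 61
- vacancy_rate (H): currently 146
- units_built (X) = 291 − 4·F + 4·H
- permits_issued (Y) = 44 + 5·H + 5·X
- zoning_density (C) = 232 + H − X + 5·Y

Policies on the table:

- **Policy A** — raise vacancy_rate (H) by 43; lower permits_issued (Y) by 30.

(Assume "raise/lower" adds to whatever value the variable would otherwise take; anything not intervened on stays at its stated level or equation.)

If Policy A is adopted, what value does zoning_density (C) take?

Policy A (H + 43, Y − 30):
  F = 61
  H = 146 + 43 = 189
  X = 291 − 4·61 + 4·189 = 803
  Y = 44 + 5·189 + 5·803 (−30 from intervention) = 4974
  C = 232 + 189 − 803 + 5·4974 = 24488

24488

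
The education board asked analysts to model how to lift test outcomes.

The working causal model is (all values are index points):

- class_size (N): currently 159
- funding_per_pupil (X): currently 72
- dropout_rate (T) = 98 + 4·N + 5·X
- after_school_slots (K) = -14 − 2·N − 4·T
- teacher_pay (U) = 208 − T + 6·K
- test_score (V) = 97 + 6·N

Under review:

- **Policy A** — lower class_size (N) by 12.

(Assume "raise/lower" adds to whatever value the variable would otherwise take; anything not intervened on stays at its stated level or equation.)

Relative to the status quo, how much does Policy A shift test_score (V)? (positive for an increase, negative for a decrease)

Baseline:
  N = 159
  V = 97 + 6·159 = 1051
Policy A (N − 12):
  N = 159 − 12 = 147
  V = 97 + 6·147 = 979
Change in V: 979 − 1051 = -72

-72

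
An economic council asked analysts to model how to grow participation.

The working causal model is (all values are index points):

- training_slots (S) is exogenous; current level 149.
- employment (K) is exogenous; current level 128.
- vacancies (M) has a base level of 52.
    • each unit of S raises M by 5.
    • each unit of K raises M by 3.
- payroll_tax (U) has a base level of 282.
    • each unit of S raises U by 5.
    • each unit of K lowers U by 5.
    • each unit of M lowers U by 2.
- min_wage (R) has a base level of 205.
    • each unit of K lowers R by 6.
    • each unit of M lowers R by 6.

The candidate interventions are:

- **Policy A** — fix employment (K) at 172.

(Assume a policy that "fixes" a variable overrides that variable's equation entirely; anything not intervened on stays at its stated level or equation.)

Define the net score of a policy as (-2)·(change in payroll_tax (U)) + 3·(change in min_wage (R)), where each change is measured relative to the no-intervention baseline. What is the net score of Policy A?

-2200

Baseline:
  S = 149
  K = 128
  M = 52 + 5·149 + 3·128 = 1181
  U = 282 + 5·149 − 5·128 − 2·1181 = -1975
  R = 205 − 6·128 − 6·1181 = -7649
Policy A (K := 172):
  S = 149
  K = 172
  M = 52 + 5·149 + 3·172 = 1313
  U = 282 + 5·149 − 5·172 − 2·1313 = -2459
  R = 205 − 6·172 − 6·1313 = -8705
ΔU = -2459 − (-1975) = -484; ΔR = -8705 − (-7649) = -1056
Score = (-2)·(-484) + 3·(-1056) = -2200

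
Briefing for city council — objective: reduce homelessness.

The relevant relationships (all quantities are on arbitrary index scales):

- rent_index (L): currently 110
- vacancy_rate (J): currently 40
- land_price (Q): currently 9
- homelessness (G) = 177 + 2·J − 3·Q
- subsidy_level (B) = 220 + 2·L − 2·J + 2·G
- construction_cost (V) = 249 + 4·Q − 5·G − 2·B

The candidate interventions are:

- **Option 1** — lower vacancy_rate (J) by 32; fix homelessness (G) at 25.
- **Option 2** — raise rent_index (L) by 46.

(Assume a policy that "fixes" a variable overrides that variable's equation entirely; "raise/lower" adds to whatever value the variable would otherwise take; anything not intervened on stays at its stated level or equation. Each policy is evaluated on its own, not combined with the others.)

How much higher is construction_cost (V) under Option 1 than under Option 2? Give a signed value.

Option 1 (J − 32, G := 25):
  L = 110
  J = 40 − 32 = 8
  Q = 9
  G = 25
  B = 220 + 2·110 − 2·8 + 2·25 = 474
  V = 249 + 4·9 − 5·25 − 2·474 = -788
Option 2 (L + 46):
  L = 110 + 46 = 156
  J = 40
  Q = 9
  G = 177 + 2·40 − 3·9 = 230
  B = 220 + 2·156 − 2·40 + 2·230 = 912
  V = 249 + 4·9 − 5·230 − 2·912 = -2689
V: -788 − (-2689) = 1901

1901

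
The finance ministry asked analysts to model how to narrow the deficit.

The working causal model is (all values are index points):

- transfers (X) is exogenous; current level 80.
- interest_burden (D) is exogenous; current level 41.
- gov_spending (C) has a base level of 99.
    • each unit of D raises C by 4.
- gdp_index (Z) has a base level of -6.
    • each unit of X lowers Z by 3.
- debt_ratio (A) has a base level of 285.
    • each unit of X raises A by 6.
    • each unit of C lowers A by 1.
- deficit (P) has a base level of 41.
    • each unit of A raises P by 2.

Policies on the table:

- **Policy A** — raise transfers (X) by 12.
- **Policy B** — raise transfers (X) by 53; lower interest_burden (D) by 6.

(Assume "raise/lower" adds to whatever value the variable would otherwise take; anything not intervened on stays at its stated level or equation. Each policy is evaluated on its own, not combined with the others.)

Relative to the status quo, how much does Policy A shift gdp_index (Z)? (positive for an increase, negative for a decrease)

Baseline:
  X = 80
  Z = -6 − 3·80 = -246
Policy A (X + 12):
  X = 80 + 12 = 92
  Z = -6 − 3·92 = -282
Change in Z: -282 − (-246) = -36

-36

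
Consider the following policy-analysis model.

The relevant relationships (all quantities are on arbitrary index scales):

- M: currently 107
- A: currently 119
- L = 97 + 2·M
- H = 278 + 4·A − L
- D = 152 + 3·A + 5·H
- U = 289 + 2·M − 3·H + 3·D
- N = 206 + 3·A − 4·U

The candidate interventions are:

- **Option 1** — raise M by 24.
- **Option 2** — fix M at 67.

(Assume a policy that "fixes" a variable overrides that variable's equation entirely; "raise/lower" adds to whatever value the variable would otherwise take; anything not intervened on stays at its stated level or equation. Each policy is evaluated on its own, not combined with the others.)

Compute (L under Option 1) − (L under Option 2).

Option 1 (M + 24):
  M = 107 + 24 = 131
  L = 97 + 2·131 = 359
Option 2 (M := 67):
  M = 67
  L = 97 + 2·67 = 231
L: 359 − 231 = 128

128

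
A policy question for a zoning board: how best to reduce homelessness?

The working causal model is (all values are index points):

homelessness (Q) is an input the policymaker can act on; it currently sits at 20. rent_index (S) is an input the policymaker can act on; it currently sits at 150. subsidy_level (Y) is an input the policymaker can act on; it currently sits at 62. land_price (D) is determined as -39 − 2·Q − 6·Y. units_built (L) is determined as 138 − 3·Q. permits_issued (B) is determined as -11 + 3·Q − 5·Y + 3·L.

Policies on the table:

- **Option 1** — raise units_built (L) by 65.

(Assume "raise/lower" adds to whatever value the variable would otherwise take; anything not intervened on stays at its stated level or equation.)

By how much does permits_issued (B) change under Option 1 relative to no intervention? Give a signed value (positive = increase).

195

Baseline:
  Q = 20
  Y = 62
  L = 138 − 3·20 = 78
  B = -11 + 3·20 − 5·62 + 3·78 = -27
Option 1 (L + 65):
  Q = 20
  Y = 62
  L = 138 − 3·20 (+65 from intervention) = 143
  B = -11 + 3·20 − 5·62 + 3·143 = 168
Change in B: 168 − (-27) = 195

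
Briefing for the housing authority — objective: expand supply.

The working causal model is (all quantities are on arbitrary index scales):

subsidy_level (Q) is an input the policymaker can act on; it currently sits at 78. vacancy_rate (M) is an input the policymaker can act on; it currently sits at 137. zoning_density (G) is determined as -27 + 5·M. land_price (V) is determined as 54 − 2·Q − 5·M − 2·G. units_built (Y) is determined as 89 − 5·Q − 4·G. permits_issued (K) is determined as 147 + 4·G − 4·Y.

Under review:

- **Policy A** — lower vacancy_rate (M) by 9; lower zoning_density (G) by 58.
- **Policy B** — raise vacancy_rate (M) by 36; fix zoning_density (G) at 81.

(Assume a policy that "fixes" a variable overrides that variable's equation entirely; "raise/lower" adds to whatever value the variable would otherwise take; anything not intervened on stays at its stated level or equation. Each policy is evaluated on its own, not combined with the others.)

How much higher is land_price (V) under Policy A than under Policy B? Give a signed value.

Policy A (M − 9, G − 58):
  Q = 78
  M = 137 − 9 = 128
  G = -27 + 5·128 (−58 from intervention) = 555
  V = 54 − 2·78 − 5·128 − 2·555 = -1852
Policy B (M + 36, G := 81):
  Q = 78
  M = 137 + 36 = 173
  G = 81
  V = 54 − 2·78 − 5·173 − 2·81 = -1129
V: -1852 − (-1129) = -723

-723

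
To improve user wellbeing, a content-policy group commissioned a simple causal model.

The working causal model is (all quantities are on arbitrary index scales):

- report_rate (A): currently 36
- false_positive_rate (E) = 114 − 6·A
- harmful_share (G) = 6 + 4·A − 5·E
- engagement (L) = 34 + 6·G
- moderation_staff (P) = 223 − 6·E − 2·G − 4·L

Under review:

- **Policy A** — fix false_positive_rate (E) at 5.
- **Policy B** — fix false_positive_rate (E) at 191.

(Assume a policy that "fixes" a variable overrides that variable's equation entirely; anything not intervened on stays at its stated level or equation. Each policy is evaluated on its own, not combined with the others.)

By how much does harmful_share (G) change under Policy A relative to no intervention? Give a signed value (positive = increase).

-535

Baseline:
  A = 36
  E = 114 − 6·36 = -102
  G = 6 + 4·36 − 5·(-102) = 660
Policy A (E := 5):
  A = 36
  E = 5
  G = 6 + 4·36 − 5·5 = 125
Change in G: 125 − 660 = -535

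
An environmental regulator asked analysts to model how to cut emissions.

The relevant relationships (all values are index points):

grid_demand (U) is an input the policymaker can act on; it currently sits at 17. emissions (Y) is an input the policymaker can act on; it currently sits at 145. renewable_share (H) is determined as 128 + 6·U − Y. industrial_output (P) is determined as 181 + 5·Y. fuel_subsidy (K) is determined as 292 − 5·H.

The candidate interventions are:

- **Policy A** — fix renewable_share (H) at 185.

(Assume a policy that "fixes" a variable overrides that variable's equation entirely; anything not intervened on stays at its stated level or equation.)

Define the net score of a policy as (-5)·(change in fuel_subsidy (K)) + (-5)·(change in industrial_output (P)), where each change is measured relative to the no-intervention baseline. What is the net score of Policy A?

2500

Baseline:
  U = 17
  Y = 145
  H = 128 + 6·17 − 145 = 85
  P = 181 + 5·145 = 906
  K = 292 − 5·85 = -133
Policy A (H := 185):
  U = 17
  Y = 145
  H = 185
  P = 181 + 5·145 = 906
  K = 292 − 5·185 = -633
ΔK = -633 − (-133) = -500; ΔP = 906 − 906 = 0
Score = (-5)·(-500) + (-5)·0 = 2500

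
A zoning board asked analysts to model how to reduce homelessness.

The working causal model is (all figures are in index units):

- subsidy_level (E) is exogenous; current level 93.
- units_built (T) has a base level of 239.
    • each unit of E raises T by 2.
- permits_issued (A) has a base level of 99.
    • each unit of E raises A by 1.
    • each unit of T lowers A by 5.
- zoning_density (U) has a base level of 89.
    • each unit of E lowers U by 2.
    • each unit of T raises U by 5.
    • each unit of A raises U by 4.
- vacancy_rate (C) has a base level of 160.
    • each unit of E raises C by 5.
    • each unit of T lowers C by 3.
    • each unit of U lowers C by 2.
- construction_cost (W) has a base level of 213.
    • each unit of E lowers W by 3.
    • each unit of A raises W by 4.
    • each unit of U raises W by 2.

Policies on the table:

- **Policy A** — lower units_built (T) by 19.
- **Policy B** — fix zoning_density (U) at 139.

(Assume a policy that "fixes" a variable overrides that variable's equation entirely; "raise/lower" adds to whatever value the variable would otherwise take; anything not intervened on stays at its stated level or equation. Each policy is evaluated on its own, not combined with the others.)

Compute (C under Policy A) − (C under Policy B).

11173

Policy A (T − 19):
  E = 93
  T = 239 + 2·93 (−19 from intervention) = 406
  A = 99 + 93 − 5·406 = -1838
  U = 89 − 2·93 + 5·406 + 4·(-1838) = -5419
  C = 160 + 5·93 − 3·406 − 2·(-5419) = 10245
Policy B (U := 139):
  E = 93
  T = 239 + 2·93 = 425
  A = 99 + 93 − 5·425 = -1933
  U = 139
  C = 160 + 5·93 − 3·425 − 2·139 = -928
C: 10245 − (-928) = 11173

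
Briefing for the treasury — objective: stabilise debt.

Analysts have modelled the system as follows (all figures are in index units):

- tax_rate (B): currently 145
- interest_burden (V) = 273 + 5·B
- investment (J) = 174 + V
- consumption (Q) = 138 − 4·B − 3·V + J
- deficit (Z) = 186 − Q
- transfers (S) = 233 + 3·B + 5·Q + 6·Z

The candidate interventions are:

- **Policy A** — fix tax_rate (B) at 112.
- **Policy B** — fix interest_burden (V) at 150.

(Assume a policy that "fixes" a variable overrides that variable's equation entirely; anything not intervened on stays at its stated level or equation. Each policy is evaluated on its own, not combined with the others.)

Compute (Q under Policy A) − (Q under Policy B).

-1234

Policy A (B := 112):
  B = 112
  V = 273 + 5·112 = 833
  J = 174 + 833 = 1007
  Q = 138 − 4·112 − 3·833 + 1007 = -1802
Policy B (V := 150):
  B = 145
  V = 150
  J = 174 + 150 = 324
  Q = 138 − 4·145 − 3·150 + 324 = -568
Q: -1802 − (-568) = -1234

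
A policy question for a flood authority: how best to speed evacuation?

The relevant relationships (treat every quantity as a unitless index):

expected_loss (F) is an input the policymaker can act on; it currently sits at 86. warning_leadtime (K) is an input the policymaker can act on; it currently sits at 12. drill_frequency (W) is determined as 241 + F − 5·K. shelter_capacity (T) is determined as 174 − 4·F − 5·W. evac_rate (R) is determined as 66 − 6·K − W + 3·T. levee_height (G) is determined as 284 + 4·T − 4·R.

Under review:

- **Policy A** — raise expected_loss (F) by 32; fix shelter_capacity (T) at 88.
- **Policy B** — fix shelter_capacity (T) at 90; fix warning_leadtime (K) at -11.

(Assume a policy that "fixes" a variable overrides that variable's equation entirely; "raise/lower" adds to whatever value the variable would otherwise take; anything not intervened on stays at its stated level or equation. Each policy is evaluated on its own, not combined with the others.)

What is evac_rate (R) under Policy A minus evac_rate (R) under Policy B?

Policy A (F + 32, T := 88):
  F = 86 + 32 = 118
  K = 12
  W = 241 + 118 − 5·12 = 299
  T = 88
  R = 66 − 6·12 − 299 + 3·88 = -41
Policy B (T := 90, K := -11):
  F = 86
  K = -11
  W = 241 + 86 − 5·(-11) = 382
  T = 90
  R = 66 − 6·(-11) − 382 + 3·90 = 20
R: -41 − 20 = -61

-61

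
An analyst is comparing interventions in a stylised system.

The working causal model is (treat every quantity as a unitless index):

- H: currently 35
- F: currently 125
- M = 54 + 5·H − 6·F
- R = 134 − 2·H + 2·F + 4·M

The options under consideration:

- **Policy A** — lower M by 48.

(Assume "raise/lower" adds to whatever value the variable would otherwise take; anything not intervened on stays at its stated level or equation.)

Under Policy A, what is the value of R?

-1962

Policy A (M − 48):
  H = 35
  F = 125
  M = 54 + 5·35 − 6·125 (−48 from intervention) = -569
  R = 134 − 2·35 + 2·125 + 4·(-569) = -1962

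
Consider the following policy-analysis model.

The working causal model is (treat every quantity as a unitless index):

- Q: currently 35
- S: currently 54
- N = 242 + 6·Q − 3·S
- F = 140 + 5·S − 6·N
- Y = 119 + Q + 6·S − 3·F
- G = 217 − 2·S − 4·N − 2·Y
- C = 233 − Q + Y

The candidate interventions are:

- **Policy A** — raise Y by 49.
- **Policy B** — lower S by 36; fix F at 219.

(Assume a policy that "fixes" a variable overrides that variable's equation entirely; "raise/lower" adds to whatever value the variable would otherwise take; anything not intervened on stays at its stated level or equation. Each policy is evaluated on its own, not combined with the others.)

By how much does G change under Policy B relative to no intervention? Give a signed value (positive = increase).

9366

Baseline:
  Q = 35
  S = 54
  N = 242 + 6·35 − 3·54 = 290
  F = 140 + 5·54 − 6·290 = -1330
  Y = 119 + 35 + 6·54 − 3·(-1330) = 4468
  G = 217 − 2·54 − 4·290 − 2·4468 = -9987
Policy B (S − 36, F := 219):
  Q = 35
  S = 54 − 36 = 18
  N = 242 + 6·35 − 3·18 = 398
  F = 219
  Y = 119 + 35 + 6·18 − 3·219 = -395
  G = 217 − 2·18 − 4·398 − 2·(-395) = -621
Change in G: -621 − (-9987) = 9366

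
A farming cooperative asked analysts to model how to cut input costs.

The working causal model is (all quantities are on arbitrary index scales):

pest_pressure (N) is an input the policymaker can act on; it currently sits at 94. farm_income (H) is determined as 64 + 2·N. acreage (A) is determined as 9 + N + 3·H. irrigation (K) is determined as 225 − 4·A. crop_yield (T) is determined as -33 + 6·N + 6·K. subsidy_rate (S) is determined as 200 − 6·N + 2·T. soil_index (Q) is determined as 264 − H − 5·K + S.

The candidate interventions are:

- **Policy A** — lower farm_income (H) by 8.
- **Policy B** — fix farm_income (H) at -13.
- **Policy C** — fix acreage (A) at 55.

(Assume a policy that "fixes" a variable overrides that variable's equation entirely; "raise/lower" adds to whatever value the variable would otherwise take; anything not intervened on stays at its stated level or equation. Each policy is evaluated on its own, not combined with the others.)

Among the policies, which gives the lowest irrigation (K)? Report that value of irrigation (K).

-3115

Policy A (H − 8):
  N = 94
  H = 64 + 2·94 (−8 from intervention) = 244
  A = 9 + 94 + 3·244 = 835
  K = 225 − 4·835 = -3115
Policy B (H := -13):
  N = 94
  H = -13
  A = 9 + 94 + 3·(-13) = 64
  K = 225 − 4·64 = -31
Policy C (A := 55):
  N = 94
  H = 64 + 2·94 = 252
  A = 55
  K = 225 − 4·55 = 5
Comparing — Policy A: K=-3115, Policy B: K=-31, Policy C: K=5. Lowest is -3115 (Policy A).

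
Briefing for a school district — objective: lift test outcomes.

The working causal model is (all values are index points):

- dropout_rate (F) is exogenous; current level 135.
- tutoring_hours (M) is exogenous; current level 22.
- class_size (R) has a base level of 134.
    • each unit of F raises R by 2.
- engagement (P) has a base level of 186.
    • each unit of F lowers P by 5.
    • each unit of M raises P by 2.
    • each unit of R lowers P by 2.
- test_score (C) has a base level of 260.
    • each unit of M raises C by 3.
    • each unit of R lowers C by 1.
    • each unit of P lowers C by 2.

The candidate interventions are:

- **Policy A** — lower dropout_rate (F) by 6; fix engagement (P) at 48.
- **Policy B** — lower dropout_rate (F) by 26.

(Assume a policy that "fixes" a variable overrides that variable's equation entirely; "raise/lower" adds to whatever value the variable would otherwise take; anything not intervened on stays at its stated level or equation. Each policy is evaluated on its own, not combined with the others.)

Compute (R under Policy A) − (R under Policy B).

Policy A (F − 6, P := 48):
  F = 135 − 6 = 129
  R = 134 + 2·129 = 392
Policy B (F − 26):
  F = 135 − 26 = 109
  R = 134 + 2·109 = 352
R: 392 − 352 = 40

40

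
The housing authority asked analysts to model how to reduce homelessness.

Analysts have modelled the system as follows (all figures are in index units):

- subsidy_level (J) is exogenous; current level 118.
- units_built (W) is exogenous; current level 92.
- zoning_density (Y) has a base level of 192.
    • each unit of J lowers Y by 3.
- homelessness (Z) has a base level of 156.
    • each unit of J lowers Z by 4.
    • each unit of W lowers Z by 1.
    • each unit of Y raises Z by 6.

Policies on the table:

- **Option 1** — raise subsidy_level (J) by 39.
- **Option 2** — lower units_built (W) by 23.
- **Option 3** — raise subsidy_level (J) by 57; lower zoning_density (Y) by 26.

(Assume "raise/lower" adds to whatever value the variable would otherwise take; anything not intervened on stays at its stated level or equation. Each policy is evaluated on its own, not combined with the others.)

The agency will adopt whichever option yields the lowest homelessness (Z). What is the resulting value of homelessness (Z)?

Option 1 (J + 39):
  J = 118 + 39 = 157
  W = 92
  Y = 192 − 3·157 = -279
  Z = 156 − 4·157 − 92 + 6·(-279) = -2238
Option 2 (W − 23):
  J = 118
  W = 92 − 23 = 69
  Y = 192 − 3·118 = -162
  Z = 156 − 4·118 − 69 + 6·(-162) = -1357
Option 3 (J + 57, Y − 26):
  J = 118 + 57 = 175
  W = 92
  Y = 192 − 3·175 (−26 from intervention) = -359
  Z = 156 − 4·175 − 92 + 6·(-359) = -2790
Comparing — Option 1: Z=-2238, Option 2: Z=-1357, Option 3: Z=-2790. Lowest is -2790 (Option 3).

-2790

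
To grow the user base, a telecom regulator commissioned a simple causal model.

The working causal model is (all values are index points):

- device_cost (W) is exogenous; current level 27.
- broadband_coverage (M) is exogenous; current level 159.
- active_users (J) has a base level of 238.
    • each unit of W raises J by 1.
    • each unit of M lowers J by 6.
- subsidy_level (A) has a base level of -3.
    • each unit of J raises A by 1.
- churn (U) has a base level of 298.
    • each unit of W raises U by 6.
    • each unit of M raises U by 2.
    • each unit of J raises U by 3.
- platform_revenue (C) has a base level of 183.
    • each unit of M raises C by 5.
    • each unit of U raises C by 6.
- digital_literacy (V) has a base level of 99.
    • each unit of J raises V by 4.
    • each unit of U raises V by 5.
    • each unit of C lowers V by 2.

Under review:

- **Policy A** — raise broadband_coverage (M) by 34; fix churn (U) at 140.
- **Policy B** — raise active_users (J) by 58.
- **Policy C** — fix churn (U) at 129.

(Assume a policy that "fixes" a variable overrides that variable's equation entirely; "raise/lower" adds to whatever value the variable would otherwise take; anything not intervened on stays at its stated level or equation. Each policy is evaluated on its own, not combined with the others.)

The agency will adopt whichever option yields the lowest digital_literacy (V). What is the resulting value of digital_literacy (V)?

-6749

Policy A (M + 34, U := 140):
  W = 27
  M = 159 + 34 = 193
  J = 238 + 27 − 6·193 = -893
  U = 140
  C = 183 + 5·193 + 6·140 = 1988
  V = 99 + 4·(-893) + 5·140 − 2·1988 = -6749
Policy B (J + 58):
  W = 27
  M = 159
  J = 238 + 27 − 6·159 (+58 from intervention) = -631
  U = 298 + 6·27 + 2·159 + 3·(-631) = -1115
  C = 183 + 5·159 + 6·(-1115) = -5712
  V = 99 + 4·(-631) + 5·(-1115) − 2·(-5712) = 3424
Policy C (U := 129):
  W = 27
  M = 159
  J = 238 + 27 − 6·159 = -689
  U = 129
  C = 183 + 5·159 + 6·129 = 1752
  V = 99 + 4·(-689) + 5·129 − 2·1752 = -5516
Comparing — Policy A: V=-6749, Policy B: V=3424, Policy C: V=-5516. Lowest is -6749 (Policy A).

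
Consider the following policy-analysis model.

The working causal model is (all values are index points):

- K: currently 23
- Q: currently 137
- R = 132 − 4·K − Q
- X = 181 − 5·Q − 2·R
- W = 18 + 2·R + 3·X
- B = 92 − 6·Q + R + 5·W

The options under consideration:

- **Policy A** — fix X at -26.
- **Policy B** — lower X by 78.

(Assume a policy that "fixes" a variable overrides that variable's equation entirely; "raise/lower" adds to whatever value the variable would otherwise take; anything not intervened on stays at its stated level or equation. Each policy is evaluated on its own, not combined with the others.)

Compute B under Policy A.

Policy A (X := -26):
  K = 23
  Q = 137
  R = 132 − 4·23 − 137 = -97
  X = -26
  W = 18 + 2·(-97) + 3·(-26) = -254
  B = 92 − 6·137 + (-97) + 5·(-254) = -2097

-2097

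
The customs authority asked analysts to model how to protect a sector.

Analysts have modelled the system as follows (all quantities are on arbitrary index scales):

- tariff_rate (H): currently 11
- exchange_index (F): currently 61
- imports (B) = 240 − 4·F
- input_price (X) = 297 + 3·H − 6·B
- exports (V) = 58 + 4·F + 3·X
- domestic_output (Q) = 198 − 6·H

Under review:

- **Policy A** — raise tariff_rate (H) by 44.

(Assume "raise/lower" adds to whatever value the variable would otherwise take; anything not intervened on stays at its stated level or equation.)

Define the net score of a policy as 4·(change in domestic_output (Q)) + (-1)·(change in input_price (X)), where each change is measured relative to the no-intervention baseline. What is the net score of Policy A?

Baseline:
  H = 11
  F = 61
  B = 240 − 4·61 = -4
  X = 297 + 3·11 − 6·(-4) = 354
  Q = 198 − 6·11 = 132
Policy A (H + 44):
  H = 11 + 44 = 55
  F = 61
  B = 240 − 4·61 = -4
  X = 297 + 3·55 − 6·(-4) = 486
  Q = 198 − 6·55 = -132
ΔQ = -132 − 132 = -264; ΔX = 486 − 354 = 132
Score = 4·(-264) + (-1)·132 = -1188

-1188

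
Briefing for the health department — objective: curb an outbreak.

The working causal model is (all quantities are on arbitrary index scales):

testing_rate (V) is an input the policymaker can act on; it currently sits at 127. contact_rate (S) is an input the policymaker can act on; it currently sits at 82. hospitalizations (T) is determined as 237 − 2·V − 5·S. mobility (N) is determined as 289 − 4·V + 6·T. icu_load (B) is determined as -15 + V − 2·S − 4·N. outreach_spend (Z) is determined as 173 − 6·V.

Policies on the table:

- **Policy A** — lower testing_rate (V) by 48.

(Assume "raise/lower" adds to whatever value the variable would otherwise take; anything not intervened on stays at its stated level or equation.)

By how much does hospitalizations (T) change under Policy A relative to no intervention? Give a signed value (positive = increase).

96

Baseline:
  V = 127
  S = 82
  T = 237 − 2·127 − 5·82 = -427
Policy A (V − 48):
  V = 127 − 48 = 79
  S = 82
  T = 237 − 2·79 − 5·82 = -331
Change in T: -331 − (-427) = 96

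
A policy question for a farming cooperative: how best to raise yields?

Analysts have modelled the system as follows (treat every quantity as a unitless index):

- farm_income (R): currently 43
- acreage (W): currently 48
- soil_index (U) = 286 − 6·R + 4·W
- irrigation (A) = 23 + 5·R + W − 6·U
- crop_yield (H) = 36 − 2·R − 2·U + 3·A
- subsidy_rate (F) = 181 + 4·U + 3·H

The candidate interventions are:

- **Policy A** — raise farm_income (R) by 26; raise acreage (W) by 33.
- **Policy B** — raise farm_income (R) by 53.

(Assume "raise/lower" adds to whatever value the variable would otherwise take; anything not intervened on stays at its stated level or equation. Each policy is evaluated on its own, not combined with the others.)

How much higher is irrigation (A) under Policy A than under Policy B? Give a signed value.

-1866

Policy A (R + 26, W + 33):
  R = 43 + 26 = 69
  W = 48 + 33 = 81
  U = 286 − 6·69 + 4·81 = 196
  A = 23 + 5·69 + 81 − 6·196 = -727
Policy B (R + 53):
  R = 43 + 53 = 96
  W = 48
  U = 286 − 6·96 + 4·48 = -98
  A = 23 + 5·96 + 48 − 6·(-98) = 1139
A: -727 − 1139 = -1866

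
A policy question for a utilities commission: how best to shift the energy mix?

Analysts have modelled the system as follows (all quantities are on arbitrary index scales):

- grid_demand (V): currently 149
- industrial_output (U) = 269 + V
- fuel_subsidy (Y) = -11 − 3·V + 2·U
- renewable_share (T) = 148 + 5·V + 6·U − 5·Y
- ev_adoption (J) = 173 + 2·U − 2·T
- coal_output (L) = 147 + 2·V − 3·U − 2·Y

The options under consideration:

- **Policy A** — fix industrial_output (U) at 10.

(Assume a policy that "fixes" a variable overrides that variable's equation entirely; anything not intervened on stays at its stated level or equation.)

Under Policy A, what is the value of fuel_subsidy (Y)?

Policy A (U := 10):
  V = 149
  U = 10
  Y = -11 − 3·149 + 2·10 = -438

-438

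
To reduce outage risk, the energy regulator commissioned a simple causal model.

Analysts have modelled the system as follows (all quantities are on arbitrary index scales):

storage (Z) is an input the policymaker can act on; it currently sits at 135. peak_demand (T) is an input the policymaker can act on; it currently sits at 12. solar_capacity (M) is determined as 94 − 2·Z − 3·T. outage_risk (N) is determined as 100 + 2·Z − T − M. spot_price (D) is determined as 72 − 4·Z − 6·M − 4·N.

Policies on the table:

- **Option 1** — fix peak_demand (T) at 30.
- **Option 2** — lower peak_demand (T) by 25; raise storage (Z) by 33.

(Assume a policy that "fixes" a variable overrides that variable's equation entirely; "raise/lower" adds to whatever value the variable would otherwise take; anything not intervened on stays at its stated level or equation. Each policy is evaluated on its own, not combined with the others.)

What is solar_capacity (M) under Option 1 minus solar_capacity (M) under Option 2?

-63

Option 1 (T := 30):
  Z = 135
  T = 30
  M = 94 − 2·135 − 3·30 = -266
Option 2 (T − 25, Z + 33):
  Z = 135 + 33 = 168
  T = 12 − 25 = -13
  M = 94 − 2·168 − 3·(-13) = -203
M: -266 − (-203) = -63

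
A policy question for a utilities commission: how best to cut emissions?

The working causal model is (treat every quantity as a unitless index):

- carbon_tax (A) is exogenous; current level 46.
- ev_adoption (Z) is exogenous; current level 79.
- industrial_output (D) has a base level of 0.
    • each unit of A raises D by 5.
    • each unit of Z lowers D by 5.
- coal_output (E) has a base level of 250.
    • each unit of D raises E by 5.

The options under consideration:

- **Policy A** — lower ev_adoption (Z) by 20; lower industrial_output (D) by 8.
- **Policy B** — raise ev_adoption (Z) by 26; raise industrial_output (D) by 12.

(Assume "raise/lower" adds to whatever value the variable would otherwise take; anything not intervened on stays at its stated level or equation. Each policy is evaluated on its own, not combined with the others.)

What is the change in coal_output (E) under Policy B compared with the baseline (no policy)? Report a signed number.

Baseline:
  A = 46
  Z = 79
  D = 0 + 5·46 − 5·79 = -165
  E = 250 + 5·(-165) = -575
Policy B (Z + 26, D + 12):
  A = 46
  Z = 79 + 26 = 105
  D = 0 + 5·46 − 5·105 (+12 from intervention) = -283
  E = 250 + 5·(-283) = -1165
Change in E: -1165 − (-575) = -590

-590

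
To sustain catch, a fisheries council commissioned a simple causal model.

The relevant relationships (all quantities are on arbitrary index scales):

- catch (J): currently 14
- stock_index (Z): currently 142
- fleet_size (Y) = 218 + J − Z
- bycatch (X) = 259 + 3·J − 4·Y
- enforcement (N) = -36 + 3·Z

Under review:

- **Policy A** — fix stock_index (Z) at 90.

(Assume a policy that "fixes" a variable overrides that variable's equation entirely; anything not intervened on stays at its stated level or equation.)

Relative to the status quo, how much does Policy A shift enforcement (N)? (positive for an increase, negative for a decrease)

Baseline:
  Z = 142
  N = -36 + 3·142 = 390
Policy A (Z := 90):
  Z = 90
  N = -36 + 3·90 = 234
Change in N: 234 − 390 = -156

-156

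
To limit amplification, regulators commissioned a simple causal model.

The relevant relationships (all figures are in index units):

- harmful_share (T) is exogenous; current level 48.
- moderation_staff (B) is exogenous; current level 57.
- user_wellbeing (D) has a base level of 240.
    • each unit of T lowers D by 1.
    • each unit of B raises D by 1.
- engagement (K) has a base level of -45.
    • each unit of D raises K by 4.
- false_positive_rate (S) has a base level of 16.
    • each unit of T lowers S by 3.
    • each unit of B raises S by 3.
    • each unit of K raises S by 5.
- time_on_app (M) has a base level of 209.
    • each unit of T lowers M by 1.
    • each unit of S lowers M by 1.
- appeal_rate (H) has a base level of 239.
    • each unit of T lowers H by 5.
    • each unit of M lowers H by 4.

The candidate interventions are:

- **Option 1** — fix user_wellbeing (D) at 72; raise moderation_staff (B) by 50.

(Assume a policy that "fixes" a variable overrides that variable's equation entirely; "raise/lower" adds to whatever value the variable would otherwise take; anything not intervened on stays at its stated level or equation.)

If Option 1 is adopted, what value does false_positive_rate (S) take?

Option 1 (D := 72, B + 50):
  T = 48
  B = 57 + 50 = 107
  D = 72
  K = -45 + 4·72 = 243
  S = 16 − 3·48 + 3·107 + 5·243 = 1408

1408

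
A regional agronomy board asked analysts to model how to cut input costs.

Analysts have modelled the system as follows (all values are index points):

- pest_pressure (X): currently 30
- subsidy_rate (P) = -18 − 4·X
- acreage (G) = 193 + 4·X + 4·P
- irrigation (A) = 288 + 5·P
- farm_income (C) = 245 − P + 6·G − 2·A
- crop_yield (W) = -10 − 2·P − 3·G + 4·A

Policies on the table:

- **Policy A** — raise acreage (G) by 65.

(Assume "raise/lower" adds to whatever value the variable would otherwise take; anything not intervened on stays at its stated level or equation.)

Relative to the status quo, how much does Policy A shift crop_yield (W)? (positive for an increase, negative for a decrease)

Baseline:
  X = 30
  P = -18 − 4·30 = -138
  G = 193 + 4·30 + 4·(-138) = -239
  A = 288 + 5·(-138) = -402
  W = -10 − 2·(-138) − 3·(-239) + 4·(-402) = -625
Policy A (G + 65):
  X = 30
  P = -18 − 4·30 = -138
  G = 193 + 4·30 + 4·(-138) (+65 from intervention) = -174
  A = 288 + 5·(-138) = -402
  W = -10 − 2·(-138) − 3·(-174) + 4·(-402) = -820
Change in W: -820 − (-625) = -195

-195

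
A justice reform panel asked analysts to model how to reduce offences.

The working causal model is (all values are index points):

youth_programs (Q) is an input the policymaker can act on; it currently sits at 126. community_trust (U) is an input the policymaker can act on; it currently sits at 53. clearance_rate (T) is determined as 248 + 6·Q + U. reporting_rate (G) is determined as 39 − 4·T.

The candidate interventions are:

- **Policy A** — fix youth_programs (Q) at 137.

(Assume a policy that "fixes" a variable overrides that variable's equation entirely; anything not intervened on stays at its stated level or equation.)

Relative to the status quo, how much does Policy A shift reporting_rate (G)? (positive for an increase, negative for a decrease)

Baseline:
  Q = 126
  U = 53
  T = 248 + 6·126 + 53 = 1057
  G = 39 − 4·1057 = -4189
Policy A (Q := 137):
  Q = 137
  U = 53
  T = 248 + 6·137 + 53 = 1123
  G = 39 − 4·1123 = -4453
Change in G: -4453 − (-4189) = -264

-264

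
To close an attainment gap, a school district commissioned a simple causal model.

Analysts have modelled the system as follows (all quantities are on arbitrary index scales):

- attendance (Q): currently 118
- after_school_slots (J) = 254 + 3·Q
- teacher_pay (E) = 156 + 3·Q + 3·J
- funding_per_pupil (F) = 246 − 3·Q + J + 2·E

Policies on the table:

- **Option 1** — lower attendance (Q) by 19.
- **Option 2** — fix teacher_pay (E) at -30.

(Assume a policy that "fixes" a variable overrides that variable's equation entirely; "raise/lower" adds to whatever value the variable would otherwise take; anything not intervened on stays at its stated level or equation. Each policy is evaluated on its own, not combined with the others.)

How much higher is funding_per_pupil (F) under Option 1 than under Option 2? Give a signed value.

4272

Option 1 (Q − 19):
  Q = 118 − 19 = 99
  J = 254 + 3·99 = 551
  E = 156 + 3·99 + 3·551 = 2106
  F = 246 − 3·99 + 551 + 2·2106 = 4712
Option 2 (E := -30):
  Q = 118
  J = 254 + 3·118 = 608
  E = -30
  F = 246 − 3·118 + 608 + 2·(-30) = 440
F: 4712 − 440 = 4272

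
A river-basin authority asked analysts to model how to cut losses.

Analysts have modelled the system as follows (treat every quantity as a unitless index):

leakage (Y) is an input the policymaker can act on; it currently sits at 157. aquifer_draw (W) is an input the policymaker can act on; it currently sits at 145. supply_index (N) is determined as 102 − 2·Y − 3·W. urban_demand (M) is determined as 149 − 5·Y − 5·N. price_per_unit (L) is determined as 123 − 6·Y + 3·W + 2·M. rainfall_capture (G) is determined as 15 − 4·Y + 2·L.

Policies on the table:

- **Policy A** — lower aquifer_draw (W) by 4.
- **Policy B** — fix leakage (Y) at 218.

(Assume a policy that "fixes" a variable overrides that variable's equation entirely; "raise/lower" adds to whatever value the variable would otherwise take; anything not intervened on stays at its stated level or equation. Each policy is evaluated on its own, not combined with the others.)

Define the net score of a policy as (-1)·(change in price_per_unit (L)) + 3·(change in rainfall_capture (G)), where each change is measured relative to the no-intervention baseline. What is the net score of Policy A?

-660

Baseline:
  Y = 157
  W = 145
  N = 102 − 2·157 − 3·145 = -647
  M = 149 − 5·157 − 5·(-647) = 2599
  L = 123 − 6·157 + 3·145 + 2·2599 = 4814
  G = 15 − 4·157 + 2·4814 = 9015
Policy A (W − 4):
  Y = 157
  W = 145 − 4 = 141
  N = 102 − 2·157 − 3·141 = -635
  M = 149 − 5·157 − 5·(-635) = 2539
  L = 123 − 6·157 + 3·141 + 2·2539 = 4682
  G = 15 − 4·157 + 2·4682 = 8751
ΔL = 4682 − 4814 = -132; ΔG = 8751 − 9015 = -264
Score = (-1)·(-132) + 3·(-264) = -660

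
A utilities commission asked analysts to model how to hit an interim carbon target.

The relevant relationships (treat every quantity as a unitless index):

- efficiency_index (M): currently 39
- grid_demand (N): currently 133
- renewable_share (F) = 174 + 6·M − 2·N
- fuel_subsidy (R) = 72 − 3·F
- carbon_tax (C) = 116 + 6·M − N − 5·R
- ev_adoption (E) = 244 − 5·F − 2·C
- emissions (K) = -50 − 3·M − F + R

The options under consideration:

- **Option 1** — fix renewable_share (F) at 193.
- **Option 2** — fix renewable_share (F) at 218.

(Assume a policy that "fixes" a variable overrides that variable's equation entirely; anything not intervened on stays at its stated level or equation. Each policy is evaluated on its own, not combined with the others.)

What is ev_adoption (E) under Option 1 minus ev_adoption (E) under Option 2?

875

Option 1 (F := 193):
  M = 39
  N = 133
  F = 193
  R = 72 − 3·193 = -507
  C = 116 + 6·39 − 133 − 5·(-507) = 2752
  E = 244 − 5·193 − 2·2752 = -6225
Option 2 (F := 218):
  M = 39
  N = 133
  F = 218
  R = 72 − 3·218 = -582
  C = 116 + 6·39 − 133 − 5·(-582) = 3127
  E = 244 − 5·218 − 2·3127 = -7100
E: -6225 − (-7100) = 875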